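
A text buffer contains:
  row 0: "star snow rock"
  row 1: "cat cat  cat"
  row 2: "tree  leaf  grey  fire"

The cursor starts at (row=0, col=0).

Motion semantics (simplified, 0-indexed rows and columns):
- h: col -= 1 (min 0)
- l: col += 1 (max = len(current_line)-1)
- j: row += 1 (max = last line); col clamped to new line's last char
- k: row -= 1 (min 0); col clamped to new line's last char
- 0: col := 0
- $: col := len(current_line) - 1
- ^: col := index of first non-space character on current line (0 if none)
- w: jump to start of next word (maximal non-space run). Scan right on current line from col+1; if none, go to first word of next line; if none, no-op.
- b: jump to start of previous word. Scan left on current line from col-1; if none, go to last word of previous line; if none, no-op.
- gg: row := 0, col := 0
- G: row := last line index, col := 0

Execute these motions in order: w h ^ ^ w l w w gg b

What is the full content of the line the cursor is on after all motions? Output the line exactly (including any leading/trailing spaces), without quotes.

Answer: star snow rock

Derivation:
After 1 (w): row=0 col=5 char='s'
After 2 (h): row=0 col=4 char='_'
After 3 (^): row=0 col=0 char='s'
After 4 (^): row=0 col=0 char='s'
After 5 (w): row=0 col=5 char='s'
After 6 (l): row=0 col=6 char='n'
After 7 (w): row=0 col=10 char='r'
After 8 (w): row=1 col=0 char='c'
After 9 (gg): row=0 col=0 char='s'
After 10 (b): row=0 col=0 char='s'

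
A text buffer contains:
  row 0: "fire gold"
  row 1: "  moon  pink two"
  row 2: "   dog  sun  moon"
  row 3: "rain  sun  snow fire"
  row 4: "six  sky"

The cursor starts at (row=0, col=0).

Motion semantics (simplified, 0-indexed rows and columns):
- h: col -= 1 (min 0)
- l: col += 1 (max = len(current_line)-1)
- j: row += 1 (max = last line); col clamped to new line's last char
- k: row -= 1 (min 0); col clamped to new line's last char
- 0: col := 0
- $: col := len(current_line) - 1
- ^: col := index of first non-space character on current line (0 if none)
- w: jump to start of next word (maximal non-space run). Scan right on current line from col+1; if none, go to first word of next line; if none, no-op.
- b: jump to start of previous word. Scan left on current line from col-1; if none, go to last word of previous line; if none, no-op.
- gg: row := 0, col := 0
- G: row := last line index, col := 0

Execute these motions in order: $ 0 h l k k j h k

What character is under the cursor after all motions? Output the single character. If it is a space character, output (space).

After 1 ($): row=0 col=8 char='d'
After 2 (0): row=0 col=0 char='f'
After 3 (h): row=0 col=0 char='f'
After 4 (l): row=0 col=1 char='i'
After 5 (k): row=0 col=1 char='i'
After 6 (k): row=0 col=1 char='i'
After 7 (j): row=1 col=1 char='_'
After 8 (h): row=1 col=0 char='_'
After 9 (k): row=0 col=0 char='f'

Answer: f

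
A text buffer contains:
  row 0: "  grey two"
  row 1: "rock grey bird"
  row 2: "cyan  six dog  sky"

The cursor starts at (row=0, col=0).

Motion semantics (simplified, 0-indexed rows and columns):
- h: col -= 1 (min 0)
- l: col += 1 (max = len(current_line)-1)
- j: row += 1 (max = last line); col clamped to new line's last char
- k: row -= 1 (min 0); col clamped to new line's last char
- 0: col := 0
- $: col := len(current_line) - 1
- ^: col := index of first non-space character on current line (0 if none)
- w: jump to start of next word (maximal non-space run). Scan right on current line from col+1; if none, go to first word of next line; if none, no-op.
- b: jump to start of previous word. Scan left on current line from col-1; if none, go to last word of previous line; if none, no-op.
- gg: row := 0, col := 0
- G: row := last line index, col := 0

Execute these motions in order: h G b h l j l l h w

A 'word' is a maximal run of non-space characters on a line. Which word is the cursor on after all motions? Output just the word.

After 1 (h): row=0 col=0 char='_'
After 2 (G): row=2 col=0 char='c'
After 3 (b): row=1 col=10 char='b'
After 4 (h): row=1 col=9 char='_'
After 5 (l): row=1 col=10 char='b'
After 6 (j): row=2 col=10 char='d'
After 7 (l): row=2 col=11 char='o'
After 8 (l): row=2 col=12 char='g'
After 9 (h): row=2 col=11 char='o'
After 10 (w): row=2 col=15 char='s'

Answer: sky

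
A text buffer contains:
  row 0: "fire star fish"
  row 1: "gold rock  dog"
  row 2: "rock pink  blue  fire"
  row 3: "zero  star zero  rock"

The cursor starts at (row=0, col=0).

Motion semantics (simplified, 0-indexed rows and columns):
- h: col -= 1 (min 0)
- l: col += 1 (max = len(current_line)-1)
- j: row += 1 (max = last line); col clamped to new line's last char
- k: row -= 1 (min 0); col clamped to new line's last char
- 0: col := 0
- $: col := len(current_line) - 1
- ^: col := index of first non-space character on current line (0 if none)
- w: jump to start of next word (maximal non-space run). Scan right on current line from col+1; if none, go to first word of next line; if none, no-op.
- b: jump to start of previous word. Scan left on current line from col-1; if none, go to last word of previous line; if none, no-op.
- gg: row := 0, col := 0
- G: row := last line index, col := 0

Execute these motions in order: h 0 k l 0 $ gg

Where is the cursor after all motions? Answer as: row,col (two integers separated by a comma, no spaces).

After 1 (h): row=0 col=0 char='f'
After 2 (0): row=0 col=0 char='f'
After 3 (k): row=0 col=0 char='f'
After 4 (l): row=0 col=1 char='i'
After 5 (0): row=0 col=0 char='f'
After 6 ($): row=0 col=13 char='h'
After 7 (gg): row=0 col=0 char='f'

Answer: 0,0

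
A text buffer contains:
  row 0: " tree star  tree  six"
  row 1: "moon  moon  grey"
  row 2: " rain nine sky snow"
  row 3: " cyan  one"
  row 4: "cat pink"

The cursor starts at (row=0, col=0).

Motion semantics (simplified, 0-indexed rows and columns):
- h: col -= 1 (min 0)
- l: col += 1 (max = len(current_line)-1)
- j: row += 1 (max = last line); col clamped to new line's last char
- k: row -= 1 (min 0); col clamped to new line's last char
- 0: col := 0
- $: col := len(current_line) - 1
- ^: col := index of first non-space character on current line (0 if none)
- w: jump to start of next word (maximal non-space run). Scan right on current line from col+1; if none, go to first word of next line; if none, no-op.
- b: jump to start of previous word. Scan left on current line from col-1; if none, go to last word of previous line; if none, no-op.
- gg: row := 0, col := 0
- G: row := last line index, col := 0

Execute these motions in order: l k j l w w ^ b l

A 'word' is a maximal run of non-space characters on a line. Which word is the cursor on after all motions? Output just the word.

Answer: six

Derivation:
After 1 (l): row=0 col=1 char='t'
After 2 (k): row=0 col=1 char='t'
After 3 (j): row=1 col=1 char='o'
After 4 (l): row=1 col=2 char='o'
After 5 (w): row=1 col=6 char='m'
After 6 (w): row=1 col=12 char='g'
After 7 (^): row=1 col=0 char='m'
After 8 (b): row=0 col=18 char='s'
After 9 (l): row=0 col=19 char='i'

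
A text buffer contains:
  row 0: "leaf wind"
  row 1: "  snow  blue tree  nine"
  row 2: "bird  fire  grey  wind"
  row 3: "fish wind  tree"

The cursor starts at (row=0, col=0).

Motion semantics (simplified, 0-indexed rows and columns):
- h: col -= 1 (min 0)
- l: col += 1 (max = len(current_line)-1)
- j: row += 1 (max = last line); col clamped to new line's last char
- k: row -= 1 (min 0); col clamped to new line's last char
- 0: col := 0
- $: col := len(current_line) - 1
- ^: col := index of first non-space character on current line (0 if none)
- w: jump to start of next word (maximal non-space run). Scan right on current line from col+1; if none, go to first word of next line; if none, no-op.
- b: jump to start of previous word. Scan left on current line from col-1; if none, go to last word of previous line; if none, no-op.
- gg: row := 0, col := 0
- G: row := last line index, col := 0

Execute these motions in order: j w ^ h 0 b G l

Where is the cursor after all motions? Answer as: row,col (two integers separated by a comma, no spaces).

Answer: 3,1

Derivation:
After 1 (j): row=1 col=0 char='_'
After 2 (w): row=1 col=2 char='s'
After 3 (^): row=1 col=2 char='s'
After 4 (h): row=1 col=1 char='_'
After 5 (0): row=1 col=0 char='_'
After 6 (b): row=0 col=5 char='w'
After 7 (G): row=3 col=0 char='f'
After 8 (l): row=3 col=1 char='i'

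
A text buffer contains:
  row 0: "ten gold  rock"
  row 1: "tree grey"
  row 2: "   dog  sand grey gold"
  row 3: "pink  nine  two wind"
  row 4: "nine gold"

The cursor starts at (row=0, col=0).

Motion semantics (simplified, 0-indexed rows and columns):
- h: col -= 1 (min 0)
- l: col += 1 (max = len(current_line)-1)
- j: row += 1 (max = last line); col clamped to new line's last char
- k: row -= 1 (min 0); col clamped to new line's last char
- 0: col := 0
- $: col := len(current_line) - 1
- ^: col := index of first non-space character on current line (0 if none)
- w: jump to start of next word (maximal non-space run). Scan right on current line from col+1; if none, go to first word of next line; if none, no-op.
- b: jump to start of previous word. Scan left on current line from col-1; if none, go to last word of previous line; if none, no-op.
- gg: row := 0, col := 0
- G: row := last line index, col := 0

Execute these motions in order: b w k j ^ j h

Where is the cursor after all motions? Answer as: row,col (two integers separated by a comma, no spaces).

Answer: 2,0

Derivation:
After 1 (b): row=0 col=0 char='t'
After 2 (w): row=0 col=4 char='g'
After 3 (k): row=0 col=4 char='g'
After 4 (j): row=1 col=4 char='_'
After 5 (^): row=1 col=0 char='t'
After 6 (j): row=2 col=0 char='_'
After 7 (h): row=2 col=0 char='_'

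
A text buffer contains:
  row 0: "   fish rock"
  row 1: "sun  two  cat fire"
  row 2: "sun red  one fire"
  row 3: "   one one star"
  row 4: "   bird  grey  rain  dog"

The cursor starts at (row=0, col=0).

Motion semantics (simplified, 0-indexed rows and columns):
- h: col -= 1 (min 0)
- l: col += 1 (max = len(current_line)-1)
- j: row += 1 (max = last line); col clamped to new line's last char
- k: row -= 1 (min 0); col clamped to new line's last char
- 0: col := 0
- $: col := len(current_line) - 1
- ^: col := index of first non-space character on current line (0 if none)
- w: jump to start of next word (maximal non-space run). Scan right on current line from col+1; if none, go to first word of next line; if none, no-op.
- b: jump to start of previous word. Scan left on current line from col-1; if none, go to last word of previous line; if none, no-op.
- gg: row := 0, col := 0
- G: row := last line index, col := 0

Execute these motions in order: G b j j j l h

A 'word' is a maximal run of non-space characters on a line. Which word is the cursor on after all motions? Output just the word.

Answer: grey

Derivation:
After 1 (G): row=4 col=0 char='_'
After 2 (b): row=3 col=11 char='s'
After 3 (j): row=4 col=11 char='e'
After 4 (j): row=4 col=11 char='e'
After 5 (j): row=4 col=11 char='e'
After 6 (l): row=4 col=12 char='y'
After 7 (h): row=4 col=11 char='e'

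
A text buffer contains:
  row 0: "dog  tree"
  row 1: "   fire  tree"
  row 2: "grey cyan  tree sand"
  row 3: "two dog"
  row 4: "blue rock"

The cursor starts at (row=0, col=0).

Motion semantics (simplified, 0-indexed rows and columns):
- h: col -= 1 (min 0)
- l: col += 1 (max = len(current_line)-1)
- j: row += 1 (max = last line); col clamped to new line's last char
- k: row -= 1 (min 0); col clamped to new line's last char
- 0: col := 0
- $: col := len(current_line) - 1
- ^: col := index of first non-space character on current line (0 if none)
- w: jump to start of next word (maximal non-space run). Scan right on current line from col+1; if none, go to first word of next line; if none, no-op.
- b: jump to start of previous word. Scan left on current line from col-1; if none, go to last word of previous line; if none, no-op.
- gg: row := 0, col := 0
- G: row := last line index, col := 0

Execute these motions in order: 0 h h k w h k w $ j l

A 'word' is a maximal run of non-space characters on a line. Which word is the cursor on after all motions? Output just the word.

Answer: tree

Derivation:
After 1 (0): row=0 col=0 char='d'
After 2 (h): row=0 col=0 char='d'
After 3 (h): row=0 col=0 char='d'
After 4 (k): row=0 col=0 char='d'
After 5 (w): row=0 col=5 char='t'
After 6 (h): row=0 col=4 char='_'
After 7 (k): row=0 col=4 char='_'
After 8 (w): row=0 col=5 char='t'
After 9 ($): row=0 col=8 char='e'
After 10 (j): row=1 col=8 char='_'
After 11 (l): row=1 col=9 char='t'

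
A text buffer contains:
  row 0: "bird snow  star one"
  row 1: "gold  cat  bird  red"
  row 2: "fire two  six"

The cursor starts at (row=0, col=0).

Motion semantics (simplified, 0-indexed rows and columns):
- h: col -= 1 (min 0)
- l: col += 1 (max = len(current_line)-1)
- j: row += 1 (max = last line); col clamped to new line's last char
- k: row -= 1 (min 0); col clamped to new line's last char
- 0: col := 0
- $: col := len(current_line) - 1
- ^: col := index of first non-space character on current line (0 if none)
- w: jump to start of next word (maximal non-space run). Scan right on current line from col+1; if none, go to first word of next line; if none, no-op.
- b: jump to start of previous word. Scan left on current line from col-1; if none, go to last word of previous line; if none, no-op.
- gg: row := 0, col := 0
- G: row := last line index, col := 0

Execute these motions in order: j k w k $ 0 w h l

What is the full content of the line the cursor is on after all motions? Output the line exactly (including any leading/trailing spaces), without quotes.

Answer: bird snow  star one

Derivation:
After 1 (j): row=1 col=0 char='g'
After 2 (k): row=0 col=0 char='b'
After 3 (w): row=0 col=5 char='s'
After 4 (k): row=0 col=5 char='s'
After 5 ($): row=0 col=18 char='e'
After 6 (0): row=0 col=0 char='b'
After 7 (w): row=0 col=5 char='s'
After 8 (h): row=0 col=4 char='_'
After 9 (l): row=0 col=5 char='s'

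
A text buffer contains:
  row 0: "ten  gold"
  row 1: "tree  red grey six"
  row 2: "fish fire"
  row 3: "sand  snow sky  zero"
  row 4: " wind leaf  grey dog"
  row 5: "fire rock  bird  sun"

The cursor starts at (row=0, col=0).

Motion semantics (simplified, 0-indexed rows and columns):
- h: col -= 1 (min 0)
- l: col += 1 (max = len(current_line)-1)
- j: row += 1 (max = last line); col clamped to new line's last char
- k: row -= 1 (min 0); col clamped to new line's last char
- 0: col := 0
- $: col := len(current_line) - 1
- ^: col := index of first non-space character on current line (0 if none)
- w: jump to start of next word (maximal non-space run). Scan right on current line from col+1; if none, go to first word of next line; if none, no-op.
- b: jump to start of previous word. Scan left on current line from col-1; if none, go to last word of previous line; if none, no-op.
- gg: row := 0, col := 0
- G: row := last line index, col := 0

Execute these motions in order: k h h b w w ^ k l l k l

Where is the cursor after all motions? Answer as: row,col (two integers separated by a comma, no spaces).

After 1 (k): row=0 col=0 char='t'
After 2 (h): row=0 col=0 char='t'
After 3 (h): row=0 col=0 char='t'
After 4 (b): row=0 col=0 char='t'
After 5 (w): row=0 col=5 char='g'
After 6 (w): row=1 col=0 char='t'
After 7 (^): row=1 col=0 char='t'
After 8 (k): row=0 col=0 char='t'
After 9 (l): row=0 col=1 char='e'
After 10 (l): row=0 col=2 char='n'
After 11 (k): row=0 col=2 char='n'
After 12 (l): row=0 col=3 char='_'

Answer: 0,3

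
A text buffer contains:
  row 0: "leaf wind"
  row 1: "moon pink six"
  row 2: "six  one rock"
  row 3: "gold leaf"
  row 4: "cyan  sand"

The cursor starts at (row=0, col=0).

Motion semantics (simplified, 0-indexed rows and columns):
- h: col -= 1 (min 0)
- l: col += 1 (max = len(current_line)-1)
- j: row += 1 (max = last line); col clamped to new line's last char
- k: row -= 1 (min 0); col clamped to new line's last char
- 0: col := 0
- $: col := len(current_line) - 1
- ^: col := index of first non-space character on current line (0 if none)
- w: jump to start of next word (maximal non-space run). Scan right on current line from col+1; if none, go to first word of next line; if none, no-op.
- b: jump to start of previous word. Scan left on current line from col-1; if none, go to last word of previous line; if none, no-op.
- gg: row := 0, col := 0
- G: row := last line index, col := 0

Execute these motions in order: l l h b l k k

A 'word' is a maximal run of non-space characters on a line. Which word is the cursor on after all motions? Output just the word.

Answer: leaf

Derivation:
After 1 (l): row=0 col=1 char='e'
After 2 (l): row=0 col=2 char='a'
After 3 (h): row=0 col=1 char='e'
After 4 (b): row=0 col=0 char='l'
After 5 (l): row=0 col=1 char='e'
After 6 (k): row=0 col=1 char='e'
After 7 (k): row=0 col=1 char='e'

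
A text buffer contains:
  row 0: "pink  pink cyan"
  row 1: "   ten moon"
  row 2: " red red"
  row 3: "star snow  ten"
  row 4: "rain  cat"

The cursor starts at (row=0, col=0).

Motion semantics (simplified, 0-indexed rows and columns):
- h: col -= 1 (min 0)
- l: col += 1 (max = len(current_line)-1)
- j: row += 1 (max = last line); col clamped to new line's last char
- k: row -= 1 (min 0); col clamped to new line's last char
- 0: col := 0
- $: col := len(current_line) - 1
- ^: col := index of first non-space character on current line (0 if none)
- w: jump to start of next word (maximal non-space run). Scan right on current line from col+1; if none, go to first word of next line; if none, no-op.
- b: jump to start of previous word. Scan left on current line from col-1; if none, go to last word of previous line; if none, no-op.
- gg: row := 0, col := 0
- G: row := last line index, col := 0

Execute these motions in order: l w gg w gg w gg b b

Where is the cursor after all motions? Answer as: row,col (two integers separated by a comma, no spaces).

Answer: 0,0

Derivation:
After 1 (l): row=0 col=1 char='i'
After 2 (w): row=0 col=6 char='p'
After 3 (gg): row=0 col=0 char='p'
After 4 (w): row=0 col=6 char='p'
After 5 (gg): row=0 col=0 char='p'
After 6 (w): row=0 col=6 char='p'
After 7 (gg): row=0 col=0 char='p'
After 8 (b): row=0 col=0 char='p'
After 9 (b): row=0 col=0 char='p'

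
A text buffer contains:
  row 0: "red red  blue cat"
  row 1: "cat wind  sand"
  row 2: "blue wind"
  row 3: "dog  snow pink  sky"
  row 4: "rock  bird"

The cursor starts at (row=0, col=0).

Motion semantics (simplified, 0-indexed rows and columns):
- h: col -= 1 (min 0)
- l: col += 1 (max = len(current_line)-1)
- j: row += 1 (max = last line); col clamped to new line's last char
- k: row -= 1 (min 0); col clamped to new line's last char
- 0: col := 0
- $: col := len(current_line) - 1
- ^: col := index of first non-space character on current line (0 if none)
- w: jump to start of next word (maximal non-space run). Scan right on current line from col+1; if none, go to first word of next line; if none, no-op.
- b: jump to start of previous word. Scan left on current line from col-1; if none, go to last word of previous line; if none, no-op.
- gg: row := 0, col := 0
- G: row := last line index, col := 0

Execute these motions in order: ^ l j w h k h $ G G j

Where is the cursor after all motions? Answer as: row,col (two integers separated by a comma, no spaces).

After 1 (^): row=0 col=0 char='r'
After 2 (l): row=0 col=1 char='e'
After 3 (j): row=1 col=1 char='a'
After 4 (w): row=1 col=4 char='w'
After 5 (h): row=1 col=3 char='_'
After 6 (k): row=0 col=3 char='_'
After 7 (h): row=0 col=2 char='d'
After 8 ($): row=0 col=16 char='t'
After 9 (G): row=4 col=0 char='r'
After 10 (G): row=4 col=0 char='r'
After 11 (j): row=4 col=0 char='r'

Answer: 4,0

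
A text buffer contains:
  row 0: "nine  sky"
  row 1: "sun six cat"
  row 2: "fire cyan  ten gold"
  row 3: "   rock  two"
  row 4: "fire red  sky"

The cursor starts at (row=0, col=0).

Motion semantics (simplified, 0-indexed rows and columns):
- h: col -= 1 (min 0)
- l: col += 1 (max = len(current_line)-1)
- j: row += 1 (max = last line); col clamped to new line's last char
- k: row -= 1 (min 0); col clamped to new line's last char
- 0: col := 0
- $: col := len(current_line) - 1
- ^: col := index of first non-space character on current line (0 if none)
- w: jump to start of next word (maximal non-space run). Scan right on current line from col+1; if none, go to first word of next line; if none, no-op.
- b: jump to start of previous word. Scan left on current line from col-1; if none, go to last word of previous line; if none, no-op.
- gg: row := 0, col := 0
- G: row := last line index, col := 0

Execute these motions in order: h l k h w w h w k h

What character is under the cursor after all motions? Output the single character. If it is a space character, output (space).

After 1 (h): row=0 col=0 char='n'
After 2 (l): row=0 col=1 char='i'
After 3 (k): row=0 col=1 char='i'
After 4 (h): row=0 col=0 char='n'
After 5 (w): row=0 col=6 char='s'
After 6 (w): row=1 col=0 char='s'
After 7 (h): row=1 col=0 char='s'
After 8 (w): row=1 col=4 char='s'
After 9 (k): row=0 col=4 char='_'
After 10 (h): row=0 col=3 char='e'

Answer: e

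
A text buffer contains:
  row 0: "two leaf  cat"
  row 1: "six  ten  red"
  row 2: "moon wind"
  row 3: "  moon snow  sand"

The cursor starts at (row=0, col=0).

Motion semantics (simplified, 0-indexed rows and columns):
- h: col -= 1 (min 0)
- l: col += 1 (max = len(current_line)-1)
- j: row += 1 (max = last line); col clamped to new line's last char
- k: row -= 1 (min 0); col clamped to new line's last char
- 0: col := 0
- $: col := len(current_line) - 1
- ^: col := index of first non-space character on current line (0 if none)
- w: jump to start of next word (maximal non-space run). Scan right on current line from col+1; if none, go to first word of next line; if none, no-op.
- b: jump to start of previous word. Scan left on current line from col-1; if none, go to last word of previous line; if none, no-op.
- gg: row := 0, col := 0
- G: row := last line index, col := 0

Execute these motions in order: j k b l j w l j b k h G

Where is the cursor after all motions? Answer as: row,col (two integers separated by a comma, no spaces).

Answer: 3,0

Derivation:
After 1 (j): row=1 col=0 char='s'
After 2 (k): row=0 col=0 char='t'
After 3 (b): row=0 col=0 char='t'
After 4 (l): row=0 col=1 char='w'
After 5 (j): row=1 col=1 char='i'
After 6 (w): row=1 col=5 char='t'
After 7 (l): row=1 col=6 char='e'
After 8 (j): row=2 col=6 char='i'
After 9 (b): row=2 col=5 char='w'
After 10 (k): row=1 col=5 char='t'
After 11 (h): row=1 col=4 char='_'
After 12 (G): row=3 col=0 char='_'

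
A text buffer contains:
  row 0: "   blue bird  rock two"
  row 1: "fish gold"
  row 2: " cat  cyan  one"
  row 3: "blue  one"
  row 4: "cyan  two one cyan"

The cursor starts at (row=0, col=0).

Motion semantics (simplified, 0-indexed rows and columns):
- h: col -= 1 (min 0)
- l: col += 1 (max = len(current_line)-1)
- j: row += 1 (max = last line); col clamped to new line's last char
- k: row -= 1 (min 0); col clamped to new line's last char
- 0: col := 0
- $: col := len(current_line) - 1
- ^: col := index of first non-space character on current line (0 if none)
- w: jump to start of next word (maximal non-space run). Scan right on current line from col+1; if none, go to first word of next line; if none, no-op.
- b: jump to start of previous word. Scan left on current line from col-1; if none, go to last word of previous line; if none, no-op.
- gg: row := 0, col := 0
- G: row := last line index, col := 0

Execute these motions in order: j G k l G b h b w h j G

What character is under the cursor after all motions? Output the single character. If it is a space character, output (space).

After 1 (j): row=1 col=0 char='f'
After 2 (G): row=4 col=0 char='c'
After 3 (k): row=3 col=0 char='b'
After 4 (l): row=3 col=1 char='l'
After 5 (G): row=4 col=0 char='c'
After 6 (b): row=3 col=6 char='o'
After 7 (h): row=3 col=5 char='_'
After 8 (b): row=3 col=0 char='b'
After 9 (w): row=3 col=6 char='o'
After 10 (h): row=3 col=5 char='_'
After 11 (j): row=4 col=5 char='_'
After 12 (G): row=4 col=0 char='c'

Answer: c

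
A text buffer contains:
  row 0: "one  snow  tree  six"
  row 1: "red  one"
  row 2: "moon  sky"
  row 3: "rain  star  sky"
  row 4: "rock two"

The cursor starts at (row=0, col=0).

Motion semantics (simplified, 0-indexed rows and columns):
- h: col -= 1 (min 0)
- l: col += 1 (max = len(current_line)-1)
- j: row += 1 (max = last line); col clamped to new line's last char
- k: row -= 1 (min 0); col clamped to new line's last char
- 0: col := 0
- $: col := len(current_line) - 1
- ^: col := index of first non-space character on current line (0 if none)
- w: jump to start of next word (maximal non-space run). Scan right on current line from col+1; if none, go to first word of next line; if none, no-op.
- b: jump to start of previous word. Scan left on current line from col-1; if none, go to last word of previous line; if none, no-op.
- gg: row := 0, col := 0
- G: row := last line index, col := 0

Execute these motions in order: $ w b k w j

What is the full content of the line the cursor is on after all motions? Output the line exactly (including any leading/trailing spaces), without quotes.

Answer: moon  sky

Derivation:
After 1 ($): row=0 col=19 char='x'
After 2 (w): row=1 col=0 char='r'
After 3 (b): row=0 col=17 char='s'
After 4 (k): row=0 col=17 char='s'
After 5 (w): row=1 col=0 char='r'
After 6 (j): row=2 col=0 char='m'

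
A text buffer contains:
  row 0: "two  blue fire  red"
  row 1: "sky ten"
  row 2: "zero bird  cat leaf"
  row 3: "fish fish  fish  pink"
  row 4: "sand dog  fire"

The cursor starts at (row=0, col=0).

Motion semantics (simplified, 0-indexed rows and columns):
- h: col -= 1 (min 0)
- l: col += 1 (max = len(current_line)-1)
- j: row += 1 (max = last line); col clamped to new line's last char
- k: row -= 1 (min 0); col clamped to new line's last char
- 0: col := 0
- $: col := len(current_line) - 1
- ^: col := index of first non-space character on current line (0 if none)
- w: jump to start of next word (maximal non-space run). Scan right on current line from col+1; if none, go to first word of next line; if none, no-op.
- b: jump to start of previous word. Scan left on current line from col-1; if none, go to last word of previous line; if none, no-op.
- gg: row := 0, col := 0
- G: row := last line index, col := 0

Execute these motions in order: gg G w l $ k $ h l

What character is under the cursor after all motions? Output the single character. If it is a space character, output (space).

Answer: k

Derivation:
After 1 (gg): row=0 col=0 char='t'
After 2 (G): row=4 col=0 char='s'
After 3 (w): row=4 col=5 char='d'
After 4 (l): row=4 col=6 char='o'
After 5 ($): row=4 col=13 char='e'
After 6 (k): row=3 col=13 char='s'
After 7 ($): row=3 col=20 char='k'
After 8 (h): row=3 col=19 char='n'
After 9 (l): row=3 col=20 char='k'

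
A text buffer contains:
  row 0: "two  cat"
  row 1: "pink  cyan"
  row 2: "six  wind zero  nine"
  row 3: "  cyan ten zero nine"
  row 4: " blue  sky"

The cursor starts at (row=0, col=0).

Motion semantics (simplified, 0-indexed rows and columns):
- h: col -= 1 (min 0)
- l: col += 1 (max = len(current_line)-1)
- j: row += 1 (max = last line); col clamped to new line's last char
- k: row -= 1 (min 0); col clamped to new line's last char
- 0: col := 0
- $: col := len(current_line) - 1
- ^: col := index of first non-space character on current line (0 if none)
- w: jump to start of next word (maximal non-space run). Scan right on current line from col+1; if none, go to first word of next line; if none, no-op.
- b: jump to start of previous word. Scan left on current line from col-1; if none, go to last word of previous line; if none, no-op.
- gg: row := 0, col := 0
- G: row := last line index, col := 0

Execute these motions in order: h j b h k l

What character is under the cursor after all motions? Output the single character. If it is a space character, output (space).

Answer: c

Derivation:
After 1 (h): row=0 col=0 char='t'
After 2 (j): row=1 col=0 char='p'
After 3 (b): row=0 col=5 char='c'
After 4 (h): row=0 col=4 char='_'
After 5 (k): row=0 col=4 char='_'
After 6 (l): row=0 col=5 char='c'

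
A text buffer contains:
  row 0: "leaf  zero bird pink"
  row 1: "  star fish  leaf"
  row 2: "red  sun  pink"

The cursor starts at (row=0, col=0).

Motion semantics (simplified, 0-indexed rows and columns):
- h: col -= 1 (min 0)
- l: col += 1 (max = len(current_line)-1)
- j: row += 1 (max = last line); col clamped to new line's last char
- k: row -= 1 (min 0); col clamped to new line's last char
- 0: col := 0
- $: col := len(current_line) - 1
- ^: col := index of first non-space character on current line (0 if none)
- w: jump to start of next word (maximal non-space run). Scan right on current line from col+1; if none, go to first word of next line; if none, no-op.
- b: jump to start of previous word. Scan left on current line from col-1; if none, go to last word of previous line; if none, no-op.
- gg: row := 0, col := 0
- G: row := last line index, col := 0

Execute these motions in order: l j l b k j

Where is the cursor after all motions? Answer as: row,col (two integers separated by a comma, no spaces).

After 1 (l): row=0 col=1 char='e'
After 2 (j): row=1 col=1 char='_'
After 3 (l): row=1 col=2 char='s'
After 4 (b): row=0 col=16 char='p'
After 5 (k): row=0 col=16 char='p'
After 6 (j): row=1 col=16 char='f'

Answer: 1,16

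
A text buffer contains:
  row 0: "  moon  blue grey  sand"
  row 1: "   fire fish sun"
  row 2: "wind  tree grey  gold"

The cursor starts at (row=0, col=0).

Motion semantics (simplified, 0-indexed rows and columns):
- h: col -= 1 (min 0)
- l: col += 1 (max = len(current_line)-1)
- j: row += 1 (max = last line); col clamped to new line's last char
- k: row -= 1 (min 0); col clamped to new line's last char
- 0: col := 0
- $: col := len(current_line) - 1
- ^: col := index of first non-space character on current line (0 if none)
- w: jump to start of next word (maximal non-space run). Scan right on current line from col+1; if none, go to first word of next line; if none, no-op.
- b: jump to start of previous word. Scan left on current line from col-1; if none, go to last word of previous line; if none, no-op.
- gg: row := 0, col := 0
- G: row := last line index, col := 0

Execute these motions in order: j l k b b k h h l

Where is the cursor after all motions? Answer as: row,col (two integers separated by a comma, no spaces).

Answer: 0,1

Derivation:
After 1 (j): row=1 col=0 char='_'
After 2 (l): row=1 col=1 char='_'
After 3 (k): row=0 col=1 char='_'
After 4 (b): row=0 col=1 char='_'
After 5 (b): row=0 col=1 char='_'
After 6 (k): row=0 col=1 char='_'
After 7 (h): row=0 col=0 char='_'
After 8 (h): row=0 col=0 char='_'
After 9 (l): row=0 col=1 char='_'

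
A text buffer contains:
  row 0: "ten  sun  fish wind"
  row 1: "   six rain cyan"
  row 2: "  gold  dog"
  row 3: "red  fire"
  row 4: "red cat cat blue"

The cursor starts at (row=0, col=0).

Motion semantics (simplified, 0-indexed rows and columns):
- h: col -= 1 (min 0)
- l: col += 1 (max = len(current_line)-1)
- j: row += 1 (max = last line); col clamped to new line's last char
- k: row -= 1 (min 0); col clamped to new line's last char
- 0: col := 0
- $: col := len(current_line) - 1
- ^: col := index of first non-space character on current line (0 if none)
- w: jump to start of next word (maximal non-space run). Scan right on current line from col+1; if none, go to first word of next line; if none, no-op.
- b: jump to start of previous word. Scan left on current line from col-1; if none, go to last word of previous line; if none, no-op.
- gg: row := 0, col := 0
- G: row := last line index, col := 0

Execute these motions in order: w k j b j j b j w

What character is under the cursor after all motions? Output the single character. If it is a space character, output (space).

Answer: c

Derivation:
After 1 (w): row=0 col=5 char='s'
After 2 (k): row=0 col=5 char='s'
After 3 (j): row=1 col=5 char='x'
After 4 (b): row=1 col=3 char='s'
After 5 (j): row=2 col=3 char='o'
After 6 (j): row=3 col=3 char='_'
After 7 (b): row=3 col=0 char='r'
After 8 (j): row=4 col=0 char='r'
After 9 (w): row=4 col=4 char='c'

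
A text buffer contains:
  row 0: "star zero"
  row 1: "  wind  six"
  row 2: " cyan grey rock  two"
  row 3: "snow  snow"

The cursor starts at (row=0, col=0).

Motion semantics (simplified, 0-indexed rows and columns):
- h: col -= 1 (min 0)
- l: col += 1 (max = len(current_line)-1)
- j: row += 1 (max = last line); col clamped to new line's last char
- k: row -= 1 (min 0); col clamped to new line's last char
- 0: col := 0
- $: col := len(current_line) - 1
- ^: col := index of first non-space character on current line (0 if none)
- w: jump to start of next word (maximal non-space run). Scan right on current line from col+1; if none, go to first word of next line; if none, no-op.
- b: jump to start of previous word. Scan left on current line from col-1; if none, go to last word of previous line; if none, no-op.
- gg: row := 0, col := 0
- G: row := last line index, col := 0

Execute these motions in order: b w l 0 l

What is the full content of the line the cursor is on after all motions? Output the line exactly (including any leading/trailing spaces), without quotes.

After 1 (b): row=0 col=0 char='s'
After 2 (w): row=0 col=5 char='z'
After 3 (l): row=0 col=6 char='e'
After 4 (0): row=0 col=0 char='s'
After 5 (l): row=0 col=1 char='t'

Answer: star zero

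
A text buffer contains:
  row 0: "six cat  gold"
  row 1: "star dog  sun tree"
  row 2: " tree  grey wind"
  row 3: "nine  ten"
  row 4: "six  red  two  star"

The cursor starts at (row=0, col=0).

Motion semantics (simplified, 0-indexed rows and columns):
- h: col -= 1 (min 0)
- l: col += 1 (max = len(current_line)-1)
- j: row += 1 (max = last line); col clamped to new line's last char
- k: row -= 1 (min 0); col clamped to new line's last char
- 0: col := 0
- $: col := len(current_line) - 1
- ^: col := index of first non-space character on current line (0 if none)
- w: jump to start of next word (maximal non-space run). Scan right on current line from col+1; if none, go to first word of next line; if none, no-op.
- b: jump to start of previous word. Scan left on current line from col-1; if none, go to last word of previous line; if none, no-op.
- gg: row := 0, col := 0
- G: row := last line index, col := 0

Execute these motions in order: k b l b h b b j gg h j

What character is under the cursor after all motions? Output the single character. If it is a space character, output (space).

After 1 (k): row=0 col=0 char='s'
After 2 (b): row=0 col=0 char='s'
After 3 (l): row=0 col=1 char='i'
After 4 (b): row=0 col=0 char='s'
After 5 (h): row=0 col=0 char='s'
After 6 (b): row=0 col=0 char='s'
After 7 (b): row=0 col=0 char='s'
After 8 (j): row=1 col=0 char='s'
After 9 (gg): row=0 col=0 char='s'
After 10 (h): row=0 col=0 char='s'
After 11 (j): row=1 col=0 char='s'

Answer: s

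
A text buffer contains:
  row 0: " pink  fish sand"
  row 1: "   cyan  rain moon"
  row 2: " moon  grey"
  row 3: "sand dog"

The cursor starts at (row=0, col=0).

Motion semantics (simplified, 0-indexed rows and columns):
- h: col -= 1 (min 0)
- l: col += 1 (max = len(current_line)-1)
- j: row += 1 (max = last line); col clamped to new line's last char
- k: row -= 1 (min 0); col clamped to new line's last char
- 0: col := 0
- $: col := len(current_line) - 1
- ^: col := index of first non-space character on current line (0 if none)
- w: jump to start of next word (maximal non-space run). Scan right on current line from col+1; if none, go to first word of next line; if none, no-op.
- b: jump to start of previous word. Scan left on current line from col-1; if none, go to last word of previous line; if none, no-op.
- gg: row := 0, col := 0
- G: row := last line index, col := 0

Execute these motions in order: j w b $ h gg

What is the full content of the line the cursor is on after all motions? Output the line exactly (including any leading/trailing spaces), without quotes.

Answer:  pink  fish sand

Derivation:
After 1 (j): row=1 col=0 char='_'
After 2 (w): row=1 col=3 char='c'
After 3 (b): row=0 col=12 char='s'
After 4 ($): row=0 col=15 char='d'
After 5 (h): row=0 col=14 char='n'
After 6 (gg): row=0 col=0 char='_'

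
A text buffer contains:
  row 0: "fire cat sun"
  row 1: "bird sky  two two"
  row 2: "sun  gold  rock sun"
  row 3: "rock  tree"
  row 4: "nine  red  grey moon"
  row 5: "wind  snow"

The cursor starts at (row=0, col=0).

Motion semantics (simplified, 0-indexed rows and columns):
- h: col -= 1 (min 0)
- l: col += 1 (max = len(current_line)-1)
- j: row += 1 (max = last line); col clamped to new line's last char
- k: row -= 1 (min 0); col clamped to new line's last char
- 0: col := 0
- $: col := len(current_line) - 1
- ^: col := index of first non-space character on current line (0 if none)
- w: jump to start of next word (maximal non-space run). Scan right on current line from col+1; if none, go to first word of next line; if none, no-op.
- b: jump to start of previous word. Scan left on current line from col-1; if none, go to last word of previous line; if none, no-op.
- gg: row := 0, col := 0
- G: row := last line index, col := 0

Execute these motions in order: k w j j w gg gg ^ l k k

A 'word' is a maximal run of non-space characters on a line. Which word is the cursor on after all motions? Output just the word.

After 1 (k): row=0 col=0 char='f'
After 2 (w): row=0 col=5 char='c'
After 3 (j): row=1 col=5 char='s'
After 4 (j): row=2 col=5 char='g'
After 5 (w): row=2 col=11 char='r'
After 6 (gg): row=0 col=0 char='f'
After 7 (gg): row=0 col=0 char='f'
After 8 (^): row=0 col=0 char='f'
After 9 (l): row=0 col=1 char='i'
After 10 (k): row=0 col=1 char='i'
After 11 (k): row=0 col=1 char='i'

Answer: fire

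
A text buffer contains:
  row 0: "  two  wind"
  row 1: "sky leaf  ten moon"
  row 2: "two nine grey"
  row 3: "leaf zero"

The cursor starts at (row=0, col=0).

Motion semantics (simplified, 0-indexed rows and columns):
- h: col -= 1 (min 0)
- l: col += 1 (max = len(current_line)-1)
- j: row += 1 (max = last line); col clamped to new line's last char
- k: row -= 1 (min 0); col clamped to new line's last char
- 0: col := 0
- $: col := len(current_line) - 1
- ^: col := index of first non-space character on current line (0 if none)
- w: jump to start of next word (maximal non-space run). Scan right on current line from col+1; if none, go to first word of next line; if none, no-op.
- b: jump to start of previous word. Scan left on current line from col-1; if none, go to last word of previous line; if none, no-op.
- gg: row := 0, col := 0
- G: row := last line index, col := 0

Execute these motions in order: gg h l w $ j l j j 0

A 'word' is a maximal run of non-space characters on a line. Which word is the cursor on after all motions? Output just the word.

Answer: leaf

Derivation:
After 1 (gg): row=0 col=0 char='_'
After 2 (h): row=0 col=0 char='_'
After 3 (l): row=0 col=1 char='_'
After 4 (w): row=0 col=2 char='t'
After 5 ($): row=0 col=10 char='d'
After 6 (j): row=1 col=10 char='t'
After 7 (l): row=1 col=11 char='e'
After 8 (j): row=2 col=11 char='e'
After 9 (j): row=3 col=8 char='o'
After 10 (0): row=3 col=0 char='l'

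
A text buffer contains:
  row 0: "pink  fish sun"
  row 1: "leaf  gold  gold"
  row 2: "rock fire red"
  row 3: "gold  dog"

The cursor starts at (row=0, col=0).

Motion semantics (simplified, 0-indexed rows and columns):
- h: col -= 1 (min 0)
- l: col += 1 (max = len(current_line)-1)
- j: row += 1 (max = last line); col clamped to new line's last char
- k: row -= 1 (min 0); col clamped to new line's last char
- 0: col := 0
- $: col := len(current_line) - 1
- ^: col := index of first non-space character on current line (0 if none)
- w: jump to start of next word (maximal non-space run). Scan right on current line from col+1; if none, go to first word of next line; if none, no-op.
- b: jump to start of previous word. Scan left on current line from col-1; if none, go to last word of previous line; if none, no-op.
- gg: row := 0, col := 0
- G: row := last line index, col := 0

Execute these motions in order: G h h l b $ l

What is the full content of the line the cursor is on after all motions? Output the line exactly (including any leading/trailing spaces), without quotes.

Answer: gold  dog

Derivation:
After 1 (G): row=3 col=0 char='g'
After 2 (h): row=3 col=0 char='g'
After 3 (h): row=3 col=0 char='g'
After 4 (l): row=3 col=1 char='o'
After 5 (b): row=3 col=0 char='g'
After 6 ($): row=3 col=8 char='g'
After 7 (l): row=3 col=8 char='g'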